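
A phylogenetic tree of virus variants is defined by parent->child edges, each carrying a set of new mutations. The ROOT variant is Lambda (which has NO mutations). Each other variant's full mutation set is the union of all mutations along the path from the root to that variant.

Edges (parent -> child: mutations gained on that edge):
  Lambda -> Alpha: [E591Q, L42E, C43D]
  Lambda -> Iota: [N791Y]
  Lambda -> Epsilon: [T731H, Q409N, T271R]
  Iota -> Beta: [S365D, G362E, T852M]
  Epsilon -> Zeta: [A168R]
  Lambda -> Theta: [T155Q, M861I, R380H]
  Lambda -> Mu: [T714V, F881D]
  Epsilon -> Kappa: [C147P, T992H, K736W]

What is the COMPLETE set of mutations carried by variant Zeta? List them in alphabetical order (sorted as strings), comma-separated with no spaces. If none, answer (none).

Answer: A168R,Q409N,T271R,T731H

Derivation:
At Lambda: gained [] -> total []
At Epsilon: gained ['T731H', 'Q409N', 'T271R'] -> total ['Q409N', 'T271R', 'T731H']
At Zeta: gained ['A168R'] -> total ['A168R', 'Q409N', 'T271R', 'T731H']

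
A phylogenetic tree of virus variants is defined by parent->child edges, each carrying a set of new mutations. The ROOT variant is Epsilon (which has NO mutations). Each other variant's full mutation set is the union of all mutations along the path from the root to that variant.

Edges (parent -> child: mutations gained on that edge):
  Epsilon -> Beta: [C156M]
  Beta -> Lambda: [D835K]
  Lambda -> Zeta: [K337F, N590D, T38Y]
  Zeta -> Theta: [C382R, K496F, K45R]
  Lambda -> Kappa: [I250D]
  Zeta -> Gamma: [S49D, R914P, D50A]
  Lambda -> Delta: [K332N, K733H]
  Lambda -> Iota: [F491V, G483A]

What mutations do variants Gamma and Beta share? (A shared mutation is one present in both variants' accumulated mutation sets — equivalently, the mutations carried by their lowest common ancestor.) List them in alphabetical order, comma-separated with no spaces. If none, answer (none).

Answer: C156M

Derivation:
Accumulating mutations along path to Gamma:
  At Epsilon: gained [] -> total []
  At Beta: gained ['C156M'] -> total ['C156M']
  At Lambda: gained ['D835K'] -> total ['C156M', 'D835K']
  At Zeta: gained ['K337F', 'N590D', 'T38Y'] -> total ['C156M', 'D835K', 'K337F', 'N590D', 'T38Y']
  At Gamma: gained ['S49D', 'R914P', 'D50A'] -> total ['C156M', 'D50A', 'D835K', 'K337F', 'N590D', 'R914P', 'S49D', 'T38Y']
Mutations(Gamma) = ['C156M', 'D50A', 'D835K', 'K337F', 'N590D', 'R914P', 'S49D', 'T38Y']
Accumulating mutations along path to Beta:
  At Epsilon: gained [] -> total []
  At Beta: gained ['C156M'] -> total ['C156M']
Mutations(Beta) = ['C156M']
Intersection: ['C156M', 'D50A', 'D835K', 'K337F', 'N590D', 'R914P', 'S49D', 'T38Y'] ∩ ['C156M'] = ['C156M']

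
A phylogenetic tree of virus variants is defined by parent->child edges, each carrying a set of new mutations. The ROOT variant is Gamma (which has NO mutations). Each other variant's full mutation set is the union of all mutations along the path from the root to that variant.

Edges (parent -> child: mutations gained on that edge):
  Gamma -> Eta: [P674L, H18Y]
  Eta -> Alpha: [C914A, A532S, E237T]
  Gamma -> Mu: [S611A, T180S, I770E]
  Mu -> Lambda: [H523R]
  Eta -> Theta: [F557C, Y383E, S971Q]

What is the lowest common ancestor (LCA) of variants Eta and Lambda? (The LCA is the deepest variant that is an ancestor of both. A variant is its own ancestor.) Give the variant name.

Answer: Gamma

Derivation:
Path from root to Eta: Gamma -> Eta
  ancestors of Eta: {Gamma, Eta}
Path from root to Lambda: Gamma -> Mu -> Lambda
  ancestors of Lambda: {Gamma, Mu, Lambda}
Common ancestors: {Gamma}
Walk up from Lambda: Lambda (not in ancestors of Eta), Mu (not in ancestors of Eta), Gamma (in ancestors of Eta)
Deepest common ancestor (LCA) = Gamma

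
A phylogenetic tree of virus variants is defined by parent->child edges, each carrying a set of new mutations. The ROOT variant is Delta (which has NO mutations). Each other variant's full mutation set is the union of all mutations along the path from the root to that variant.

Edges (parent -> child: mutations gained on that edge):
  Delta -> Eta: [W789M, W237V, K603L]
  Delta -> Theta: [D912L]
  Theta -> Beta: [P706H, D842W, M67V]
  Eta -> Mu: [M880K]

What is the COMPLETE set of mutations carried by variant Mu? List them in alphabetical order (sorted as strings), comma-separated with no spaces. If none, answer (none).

Answer: K603L,M880K,W237V,W789M

Derivation:
At Delta: gained [] -> total []
At Eta: gained ['W789M', 'W237V', 'K603L'] -> total ['K603L', 'W237V', 'W789M']
At Mu: gained ['M880K'] -> total ['K603L', 'M880K', 'W237V', 'W789M']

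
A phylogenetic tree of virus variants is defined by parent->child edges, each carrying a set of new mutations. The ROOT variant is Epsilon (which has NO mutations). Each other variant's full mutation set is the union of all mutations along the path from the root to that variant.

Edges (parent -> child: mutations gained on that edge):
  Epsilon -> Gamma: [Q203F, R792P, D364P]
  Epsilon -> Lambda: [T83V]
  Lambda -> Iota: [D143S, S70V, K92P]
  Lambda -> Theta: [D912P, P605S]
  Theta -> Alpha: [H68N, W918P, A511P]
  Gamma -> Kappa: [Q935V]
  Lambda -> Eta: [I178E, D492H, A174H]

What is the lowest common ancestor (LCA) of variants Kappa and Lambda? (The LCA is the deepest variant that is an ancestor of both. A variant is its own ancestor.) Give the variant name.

Answer: Epsilon

Derivation:
Path from root to Kappa: Epsilon -> Gamma -> Kappa
  ancestors of Kappa: {Epsilon, Gamma, Kappa}
Path from root to Lambda: Epsilon -> Lambda
  ancestors of Lambda: {Epsilon, Lambda}
Common ancestors: {Epsilon}
Walk up from Lambda: Lambda (not in ancestors of Kappa), Epsilon (in ancestors of Kappa)
Deepest common ancestor (LCA) = Epsilon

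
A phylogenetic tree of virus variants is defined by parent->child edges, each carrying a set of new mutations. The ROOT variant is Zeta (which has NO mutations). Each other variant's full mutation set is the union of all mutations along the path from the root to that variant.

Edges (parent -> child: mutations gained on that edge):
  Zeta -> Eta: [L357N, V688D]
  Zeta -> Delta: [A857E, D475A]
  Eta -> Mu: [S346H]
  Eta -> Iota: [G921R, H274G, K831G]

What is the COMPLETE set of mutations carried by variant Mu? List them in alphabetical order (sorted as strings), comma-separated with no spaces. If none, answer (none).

At Zeta: gained [] -> total []
At Eta: gained ['L357N', 'V688D'] -> total ['L357N', 'V688D']
At Mu: gained ['S346H'] -> total ['L357N', 'S346H', 'V688D']

Answer: L357N,S346H,V688D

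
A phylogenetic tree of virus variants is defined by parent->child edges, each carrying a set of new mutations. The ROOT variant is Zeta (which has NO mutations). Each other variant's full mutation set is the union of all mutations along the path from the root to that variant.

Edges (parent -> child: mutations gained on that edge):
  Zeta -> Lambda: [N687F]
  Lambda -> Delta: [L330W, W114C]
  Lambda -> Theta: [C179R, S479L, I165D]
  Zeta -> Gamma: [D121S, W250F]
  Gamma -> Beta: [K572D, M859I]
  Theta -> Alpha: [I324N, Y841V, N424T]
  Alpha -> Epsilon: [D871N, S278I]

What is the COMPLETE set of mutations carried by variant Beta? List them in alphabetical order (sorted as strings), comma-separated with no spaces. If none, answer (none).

Answer: D121S,K572D,M859I,W250F

Derivation:
At Zeta: gained [] -> total []
At Gamma: gained ['D121S', 'W250F'] -> total ['D121S', 'W250F']
At Beta: gained ['K572D', 'M859I'] -> total ['D121S', 'K572D', 'M859I', 'W250F']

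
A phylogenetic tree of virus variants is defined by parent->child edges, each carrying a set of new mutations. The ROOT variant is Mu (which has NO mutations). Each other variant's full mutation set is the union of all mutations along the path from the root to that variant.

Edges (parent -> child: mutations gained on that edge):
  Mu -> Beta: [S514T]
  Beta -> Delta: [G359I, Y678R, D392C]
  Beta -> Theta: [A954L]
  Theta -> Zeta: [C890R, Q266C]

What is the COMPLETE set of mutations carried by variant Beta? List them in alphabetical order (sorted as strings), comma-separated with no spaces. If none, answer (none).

At Mu: gained [] -> total []
At Beta: gained ['S514T'] -> total ['S514T']

Answer: S514T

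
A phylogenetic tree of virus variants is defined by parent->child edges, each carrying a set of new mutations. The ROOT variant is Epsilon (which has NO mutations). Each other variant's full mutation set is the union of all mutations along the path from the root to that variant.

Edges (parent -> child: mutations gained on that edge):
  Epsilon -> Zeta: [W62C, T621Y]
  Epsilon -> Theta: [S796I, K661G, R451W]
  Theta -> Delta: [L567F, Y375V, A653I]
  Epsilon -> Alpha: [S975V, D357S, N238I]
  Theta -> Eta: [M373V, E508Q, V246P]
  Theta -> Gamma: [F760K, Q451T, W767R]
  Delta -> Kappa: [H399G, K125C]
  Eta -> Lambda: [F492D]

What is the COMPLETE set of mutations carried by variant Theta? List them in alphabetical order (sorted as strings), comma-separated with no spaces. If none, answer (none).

Answer: K661G,R451W,S796I

Derivation:
At Epsilon: gained [] -> total []
At Theta: gained ['S796I', 'K661G', 'R451W'] -> total ['K661G', 'R451W', 'S796I']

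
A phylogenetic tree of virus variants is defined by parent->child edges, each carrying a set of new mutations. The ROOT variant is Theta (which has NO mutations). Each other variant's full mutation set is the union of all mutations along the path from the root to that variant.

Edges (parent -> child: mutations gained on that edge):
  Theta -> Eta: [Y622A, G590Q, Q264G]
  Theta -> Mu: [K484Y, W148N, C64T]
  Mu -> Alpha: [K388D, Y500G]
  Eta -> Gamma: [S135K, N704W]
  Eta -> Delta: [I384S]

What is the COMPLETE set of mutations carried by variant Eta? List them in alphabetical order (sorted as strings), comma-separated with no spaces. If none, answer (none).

At Theta: gained [] -> total []
At Eta: gained ['Y622A', 'G590Q', 'Q264G'] -> total ['G590Q', 'Q264G', 'Y622A']

Answer: G590Q,Q264G,Y622A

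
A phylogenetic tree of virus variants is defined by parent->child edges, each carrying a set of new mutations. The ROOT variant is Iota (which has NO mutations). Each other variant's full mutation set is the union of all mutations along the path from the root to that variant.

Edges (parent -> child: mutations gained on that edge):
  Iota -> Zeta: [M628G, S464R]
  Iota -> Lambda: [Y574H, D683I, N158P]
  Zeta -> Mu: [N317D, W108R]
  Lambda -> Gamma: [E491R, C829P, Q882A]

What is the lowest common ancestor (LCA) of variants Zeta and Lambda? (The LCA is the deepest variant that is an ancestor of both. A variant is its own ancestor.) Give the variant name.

Path from root to Zeta: Iota -> Zeta
  ancestors of Zeta: {Iota, Zeta}
Path from root to Lambda: Iota -> Lambda
  ancestors of Lambda: {Iota, Lambda}
Common ancestors: {Iota}
Walk up from Lambda: Lambda (not in ancestors of Zeta), Iota (in ancestors of Zeta)
Deepest common ancestor (LCA) = Iota

Answer: Iota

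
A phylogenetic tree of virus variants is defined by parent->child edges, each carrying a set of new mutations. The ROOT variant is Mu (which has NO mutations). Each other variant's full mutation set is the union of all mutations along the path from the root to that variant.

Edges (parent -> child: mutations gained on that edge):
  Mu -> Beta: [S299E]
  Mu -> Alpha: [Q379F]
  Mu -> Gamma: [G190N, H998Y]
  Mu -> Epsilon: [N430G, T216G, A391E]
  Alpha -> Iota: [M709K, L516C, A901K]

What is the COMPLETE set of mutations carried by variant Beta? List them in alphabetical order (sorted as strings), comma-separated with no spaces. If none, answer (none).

Answer: S299E

Derivation:
At Mu: gained [] -> total []
At Beta: gained ['S299E'] -> total ['S299E']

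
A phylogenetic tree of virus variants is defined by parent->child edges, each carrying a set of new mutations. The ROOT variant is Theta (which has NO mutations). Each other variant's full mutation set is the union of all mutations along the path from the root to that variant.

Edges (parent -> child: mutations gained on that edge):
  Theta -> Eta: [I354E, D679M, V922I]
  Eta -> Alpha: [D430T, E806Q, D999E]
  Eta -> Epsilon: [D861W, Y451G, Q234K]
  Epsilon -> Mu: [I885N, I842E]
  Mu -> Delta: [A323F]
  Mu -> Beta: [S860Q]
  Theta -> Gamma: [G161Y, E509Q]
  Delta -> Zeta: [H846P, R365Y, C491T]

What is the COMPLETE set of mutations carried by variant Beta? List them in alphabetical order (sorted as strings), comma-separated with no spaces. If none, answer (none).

Answer: D679M,D861W,I354E,I842E,I885N,Q234K,S860Q,V922I,Y451G

Derivation:
At Theta: gained [] -> total []
At Eta: gained ['I354E', 'D679M', 'V922I'] -> total ['D679M', 'I354E', 'V922I']
At Epsilon: gained ['D861W', 'Y451G', 'Q234K'] -> total ['D679M', 'D861W', 'I354E', 'Q234K', 'V922I', 'Y451G']
At Mu: gained ['I885N', 'I842E'] -> total ['D679M', 'D861W', 'I354E', 'I842E', 'I885N', 'Q234K', 'V922I', 'Y451G']
At Beta: gained ['S860Q'] -> total ['D679M', 'D861W', 'I354E', 'I842E', 'I885N', 'Q234K', 'S860Q', 'V922I', 'Y451G']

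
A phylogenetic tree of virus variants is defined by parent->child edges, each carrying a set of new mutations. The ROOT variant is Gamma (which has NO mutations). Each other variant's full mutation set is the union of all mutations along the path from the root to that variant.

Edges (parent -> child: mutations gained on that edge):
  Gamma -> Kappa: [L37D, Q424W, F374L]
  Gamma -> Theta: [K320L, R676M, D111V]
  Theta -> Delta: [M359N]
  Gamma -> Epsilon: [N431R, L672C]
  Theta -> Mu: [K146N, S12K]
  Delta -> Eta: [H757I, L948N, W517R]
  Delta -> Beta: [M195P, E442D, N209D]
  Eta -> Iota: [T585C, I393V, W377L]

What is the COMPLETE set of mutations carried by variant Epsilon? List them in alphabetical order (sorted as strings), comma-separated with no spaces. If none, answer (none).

Answer: L672C,N431R

Derivation:
At Gamma: gained [] -> total []
At Epsilon: gained ['N431R', 'L672C'] -> total ['L672C', 'N431R']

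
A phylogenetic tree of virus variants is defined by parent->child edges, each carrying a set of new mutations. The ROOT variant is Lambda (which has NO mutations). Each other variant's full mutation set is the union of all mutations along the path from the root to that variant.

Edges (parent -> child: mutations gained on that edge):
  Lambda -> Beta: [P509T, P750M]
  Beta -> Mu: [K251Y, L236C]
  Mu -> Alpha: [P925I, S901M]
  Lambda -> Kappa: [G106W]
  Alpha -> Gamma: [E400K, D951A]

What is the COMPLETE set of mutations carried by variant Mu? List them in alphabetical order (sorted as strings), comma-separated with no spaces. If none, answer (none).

At Lambda: gained [] -> total []
At Beta: gained ['P509T', 'P750M'] -> total ['P509T', 'P750M']
At Mu: gained ['K251Y', 'L236C'] -> total ['K251Y', 'L236C', 'P509T', 'P750M']

Answer: K251Y,L236C,P509T,P750M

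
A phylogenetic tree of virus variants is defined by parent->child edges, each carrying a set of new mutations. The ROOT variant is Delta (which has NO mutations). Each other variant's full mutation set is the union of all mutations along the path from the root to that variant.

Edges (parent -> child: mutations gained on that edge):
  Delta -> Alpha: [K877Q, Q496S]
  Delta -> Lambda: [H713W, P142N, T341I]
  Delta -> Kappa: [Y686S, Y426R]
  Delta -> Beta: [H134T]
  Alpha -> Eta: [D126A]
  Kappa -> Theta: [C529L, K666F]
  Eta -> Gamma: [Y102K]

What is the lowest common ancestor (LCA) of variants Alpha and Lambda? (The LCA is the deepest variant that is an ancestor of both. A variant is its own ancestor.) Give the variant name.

Path from root to Alpha: Delta -> Alpha
  ancestors of Alpha: {Delta, Alpha}
Path from root to Lambda: Delta -> Lambda
  ancestors of Lambda: {Delta, Lambda}
Common ancestors: {Delta}
Walk up from Lambda: Lambda (not in ancestors of Alpha), Delta (in ancestors of Alpha)
Deepest common ancestor (LCA) = Delta

Answer: Delta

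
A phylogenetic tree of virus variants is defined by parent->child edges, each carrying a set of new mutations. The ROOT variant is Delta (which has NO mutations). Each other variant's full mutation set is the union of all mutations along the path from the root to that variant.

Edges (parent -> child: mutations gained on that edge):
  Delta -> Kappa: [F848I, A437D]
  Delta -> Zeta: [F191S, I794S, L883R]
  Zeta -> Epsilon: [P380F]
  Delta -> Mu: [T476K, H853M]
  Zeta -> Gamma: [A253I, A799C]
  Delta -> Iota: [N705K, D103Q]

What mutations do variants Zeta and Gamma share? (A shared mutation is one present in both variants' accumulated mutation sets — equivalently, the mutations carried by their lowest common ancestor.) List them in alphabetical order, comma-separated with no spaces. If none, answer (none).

Accumulating mutations along path to Zeta:
  At Delta: gained [] -> total []
  At Zeta: gained ['F191S', 'I794S', 'L883R'] -> total ['F191S', 'I794S', 'L883R']
Mutations(Zeta) = ['F191S', 'I794S', 'L883R']
Accumulating mutations along path to Gamma:
  At Delta: gained [] -> total []
  At Zeta: gained ['F191S', 'I794S', 'L883R'] -> total ['F191S', 'I794S', 'L883R']
  At Gamma: gained ['A253I', 'A799C'] -> total ['A253I', 'A799C', 'F191S', 'I794S', 'L883R']
Mutations(Gamma) = ['A253I', 'A799C', 'F191S', 'I794S', 'L883R']
Intersection: ['F191S', 'I794S', 'L883R'] ∩ ['A253I', 'A799C', 'F191S', 'I794S', 'L883R'] = ['F191S', 'I794S', 'L883R']

Answer: F191S,I794S,L883R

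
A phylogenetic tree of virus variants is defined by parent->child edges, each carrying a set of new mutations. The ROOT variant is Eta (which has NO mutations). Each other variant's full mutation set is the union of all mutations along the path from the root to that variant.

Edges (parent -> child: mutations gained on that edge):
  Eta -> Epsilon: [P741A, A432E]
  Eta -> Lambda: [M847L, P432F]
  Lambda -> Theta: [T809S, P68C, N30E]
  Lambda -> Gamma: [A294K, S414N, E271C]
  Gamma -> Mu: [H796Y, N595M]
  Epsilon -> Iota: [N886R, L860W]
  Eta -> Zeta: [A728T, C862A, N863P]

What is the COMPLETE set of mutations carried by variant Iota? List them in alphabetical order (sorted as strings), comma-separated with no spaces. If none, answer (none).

At Eta: gained [] -> total []
At Epsilon: gained ['P741A', 'A432E'] -> total ['A432E', 'P741A']
At Iota: gained ['N886R', 'L860W'] -> total ['A432E', 'L860W', 'N886R', 'P741A']

Answer: A432E,L860W,N886R,P741A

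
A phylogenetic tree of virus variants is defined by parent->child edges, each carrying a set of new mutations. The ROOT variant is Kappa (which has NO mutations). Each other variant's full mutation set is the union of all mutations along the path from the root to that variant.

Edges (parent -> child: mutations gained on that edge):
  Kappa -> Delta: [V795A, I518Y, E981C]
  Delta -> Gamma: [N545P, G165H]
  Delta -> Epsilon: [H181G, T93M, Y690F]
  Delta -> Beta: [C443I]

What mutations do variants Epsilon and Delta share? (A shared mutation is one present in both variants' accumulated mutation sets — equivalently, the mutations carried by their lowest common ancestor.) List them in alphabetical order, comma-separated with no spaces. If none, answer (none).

Answer: E981C,I518Y,V795A

Derivation:
Accumulating mutations along path to Epsilon:
  At Kappa: gained [] -> total []
  At Delta: gained ['V795A', 'I518Y', 'E981C'] -> total ['E981C', 'I518Y', 'V795A']
  At Epsilon: gained ['H181G', 'T93M', 'Y690F'] -> total ['E981C', 'H181G', 'I518Y', 'T93M', 'V795A', 'Y690F']
Mutations(Epsilon) = ['E981C', 'H181G', 'I518Y', 'T93M', 'V795A', 'Y690F']
Accumulating mutations along path to Delta:
  At Kappa: gained [] -> total []
  At Delta: gained ['V795A', 'I518Y', 'E981C'] -> total ['E981C', 'I518Y', 'V795A']
Mutations(Delta) = ['E981C', 'I518Y', 'V795A']
Intersection: ['E981C', 'H181G', 'I518Y', 'T93M', 'V795A', 'Y690F'] ∩ ['E981C', 'I518Y', 'V795A'] = ['E981C', 'I518Y', 'V795A']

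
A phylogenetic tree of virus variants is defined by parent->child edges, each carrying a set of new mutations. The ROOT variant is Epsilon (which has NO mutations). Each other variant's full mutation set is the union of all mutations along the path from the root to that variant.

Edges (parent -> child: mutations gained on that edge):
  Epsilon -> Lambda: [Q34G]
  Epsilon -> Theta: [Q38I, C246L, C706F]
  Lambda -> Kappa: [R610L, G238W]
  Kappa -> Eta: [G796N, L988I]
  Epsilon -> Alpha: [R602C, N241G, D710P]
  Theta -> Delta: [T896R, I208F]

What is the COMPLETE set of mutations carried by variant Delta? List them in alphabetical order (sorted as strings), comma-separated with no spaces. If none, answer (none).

At Epsilon: gained [] -> total []
At Theta: gained ['Q38I', 'C246L', 'C706F'] -> total ['C246L', 'C706F', 'Q38I']
At Delta: gained ['T896R', 'I208F'] -> total ['C246L', 'C706F', 'I208F', 'Q38I', 'T896R']

Answer: C246L,C706F,I208F,Q38I,T896R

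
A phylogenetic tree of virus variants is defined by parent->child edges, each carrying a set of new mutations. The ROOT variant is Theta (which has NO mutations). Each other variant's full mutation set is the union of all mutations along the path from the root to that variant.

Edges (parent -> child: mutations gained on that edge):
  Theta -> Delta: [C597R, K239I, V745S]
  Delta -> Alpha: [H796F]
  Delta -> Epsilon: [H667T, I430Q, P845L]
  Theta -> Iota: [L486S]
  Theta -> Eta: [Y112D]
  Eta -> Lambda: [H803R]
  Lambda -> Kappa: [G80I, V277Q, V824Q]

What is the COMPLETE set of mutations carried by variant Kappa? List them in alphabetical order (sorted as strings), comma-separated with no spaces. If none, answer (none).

Answer: G80I,H803R,V277Q,V824Q,Y112D

Derivation:
At Theta: gained [] -> total []
At Eta: gained ['Y112D'] -> total ['Y112D']
At Lambda: gained ['H803R'] -> total ['H803R', 'Y112D']
At Kappa: gained ['G80I', 'V277Q', 'V824Q'] -> total ['G80I', 'H803R', 'V277Q', 'V824Q', 'Y112D']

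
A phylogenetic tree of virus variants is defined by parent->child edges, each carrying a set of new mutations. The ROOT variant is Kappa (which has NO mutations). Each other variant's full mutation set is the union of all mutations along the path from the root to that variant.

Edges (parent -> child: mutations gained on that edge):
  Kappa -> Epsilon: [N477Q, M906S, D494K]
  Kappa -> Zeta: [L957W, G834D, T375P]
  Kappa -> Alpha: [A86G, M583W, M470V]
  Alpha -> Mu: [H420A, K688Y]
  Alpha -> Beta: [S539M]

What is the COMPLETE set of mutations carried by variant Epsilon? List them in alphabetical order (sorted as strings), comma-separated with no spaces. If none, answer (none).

At Kappa: gained [] -> total []
At Epsilon: gained ['N477Q', 'M906S', 'D494K'] -> total ['D494K', 'M906S', 'N477Q']

Answer: D494K,M906S,N477Q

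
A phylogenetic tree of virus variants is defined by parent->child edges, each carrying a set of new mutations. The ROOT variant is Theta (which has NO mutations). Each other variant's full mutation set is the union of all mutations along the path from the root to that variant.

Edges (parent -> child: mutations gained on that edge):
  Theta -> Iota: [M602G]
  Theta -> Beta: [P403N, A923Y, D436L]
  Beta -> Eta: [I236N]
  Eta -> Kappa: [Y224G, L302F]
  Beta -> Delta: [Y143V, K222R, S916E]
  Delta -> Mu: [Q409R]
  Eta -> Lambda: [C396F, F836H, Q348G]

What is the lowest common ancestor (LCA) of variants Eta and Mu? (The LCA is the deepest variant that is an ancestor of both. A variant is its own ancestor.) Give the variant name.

Path from root to Eta: Theta -> Beta -> Eta
  ancestors of Eta: {Theta, Beta, Eta}
Path from root to Mu: Theta -> Beta -> Delta -> Mu
  ancestors of Mu: {Theta, Beta, Delta, Mu}
Common ancestors: {Theta, Beta}
Walk up from Mu: Mu (not in ancestors of Eta), Delta (not in ancestors of Eta), Beta (in ancestors of Eta), Theta (in ancestors of Eta)
Deepest common ancestor (LCA) = Beta

Answer: Beta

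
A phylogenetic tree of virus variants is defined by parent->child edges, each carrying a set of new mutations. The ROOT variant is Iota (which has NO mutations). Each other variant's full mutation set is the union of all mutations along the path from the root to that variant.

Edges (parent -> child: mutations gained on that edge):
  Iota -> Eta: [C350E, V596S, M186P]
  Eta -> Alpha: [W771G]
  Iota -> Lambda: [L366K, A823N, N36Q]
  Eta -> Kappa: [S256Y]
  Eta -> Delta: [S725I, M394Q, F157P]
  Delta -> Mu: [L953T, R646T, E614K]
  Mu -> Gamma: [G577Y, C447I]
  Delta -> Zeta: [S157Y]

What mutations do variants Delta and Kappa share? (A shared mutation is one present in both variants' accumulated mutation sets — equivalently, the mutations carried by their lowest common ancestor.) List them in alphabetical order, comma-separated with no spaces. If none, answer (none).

Answer: C350E,M186P,V596S

Derivation:
Accumulating mutations along path to Delta:
  At Iota: gained [] -> total []
  At Eta: gained ['C350E', 'V596S', 'M186P'] -> total ['C350E', 'M186P', 'V596S']
  At Delta: gained ['S725I', 'M394Q', 'F157P'] -> total ['C350E', 'F157P', 'M186P', 'M394Q', 'S725I', 'V596S']
Mutations(Delta) = ['C350E', 'F157P', 'M186P', 'M394Q', 'S725I', 'V596S']
Accumulating mutations along path to Kappa:
  At Iota: gained [] -> total []
  At Eta: gained ['C350E', 'V596S', 'M186P'] -> total ['C350E', 'M186P', 'V596S']
  At Kappa: gained ['S256Y'] -> total ['C350E', 'M186P', 'S256Y', 'V596S']
Mutations(Kappa) = ['C350E', 'M186P', 'S256Y', 'V596S']
Intersection: ['C350E', 'F157P', 'M186P', 'M394Q', 'S725I', 'V596S'] ∩ ['C350E', 'M186P', 'S256Y', 'V596S'] = ['C350E', 'M186P', 'V596S']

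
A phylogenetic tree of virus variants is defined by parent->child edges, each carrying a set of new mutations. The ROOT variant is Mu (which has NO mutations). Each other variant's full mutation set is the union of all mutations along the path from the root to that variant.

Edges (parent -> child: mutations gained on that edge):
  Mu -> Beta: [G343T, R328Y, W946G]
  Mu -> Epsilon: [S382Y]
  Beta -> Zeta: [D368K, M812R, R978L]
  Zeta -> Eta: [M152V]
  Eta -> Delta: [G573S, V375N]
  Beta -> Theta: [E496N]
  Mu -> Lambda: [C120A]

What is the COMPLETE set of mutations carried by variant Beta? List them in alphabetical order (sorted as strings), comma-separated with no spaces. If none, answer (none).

At Mu: gained [] -> total []
At Beta: gained ['G343T', 'R328Y', 'W946G'] -> total ['G343T', 'R328Y', 'W946G']

Answer: G343T,R328Y,W946G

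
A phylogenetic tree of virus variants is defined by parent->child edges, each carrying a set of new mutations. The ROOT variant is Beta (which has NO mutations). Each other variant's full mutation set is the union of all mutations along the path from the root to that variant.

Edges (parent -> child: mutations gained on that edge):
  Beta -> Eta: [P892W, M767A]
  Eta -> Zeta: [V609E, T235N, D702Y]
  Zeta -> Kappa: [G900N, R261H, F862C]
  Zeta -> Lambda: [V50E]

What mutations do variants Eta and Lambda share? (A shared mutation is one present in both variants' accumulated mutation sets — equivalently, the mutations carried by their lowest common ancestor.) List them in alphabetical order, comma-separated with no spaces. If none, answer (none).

Accumulating mutations along path to Eta:
  At Beta: gained [] -> total []
  At Eta: gained ['P892W', 'M767A'] -> total ['M767A', 'P892W']
Mutations(Eta) = ['M767A', 'P892W']
Accumulating mutations along path to Lambda:
  At Beta: gained [] -> total []
  At Eta: gained ['P892W', 'M767A'] -> total ['M767A', 'P892W']
  At Zeta: gained ['V609E', 'T235N', 'D702Y'] -> total ['D702Y', 'M767A', 'P892W', 'T235N', 'V609E']
  At Lambda: gained ['V50E'] -> total ['D702Y', 'M767A', 'P892W', 'T235N', 'V50E', 'V609E']
Mutations(Lambda) = ['D702Y', 'M767A', 'P892W', 'T235N', 'V50E', 'V609E']
Intersection: ['M767A', 'P892W'] ∩ ['D702Y', 'M767A', 'P892W', 'T235N', 'V50E', 'V609E'] = ['M767A', 'P892W']

Answer: M767A,P892W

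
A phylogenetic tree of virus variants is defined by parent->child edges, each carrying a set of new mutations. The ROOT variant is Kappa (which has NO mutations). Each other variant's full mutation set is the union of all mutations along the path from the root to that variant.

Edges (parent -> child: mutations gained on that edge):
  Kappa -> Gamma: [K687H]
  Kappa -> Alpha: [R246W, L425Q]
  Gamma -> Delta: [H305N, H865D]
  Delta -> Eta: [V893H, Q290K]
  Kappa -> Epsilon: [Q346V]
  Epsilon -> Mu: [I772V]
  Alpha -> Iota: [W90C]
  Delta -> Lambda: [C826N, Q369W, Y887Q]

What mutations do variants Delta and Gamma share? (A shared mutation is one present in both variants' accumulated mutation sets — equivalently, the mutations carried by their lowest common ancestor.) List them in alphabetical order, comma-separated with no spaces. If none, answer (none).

Accumulating mutations along path to Delta:
  At Kappa: gained [] -> total []
  At Gamma: gained ['K687H'] -> total ['K687H']
  At Delta: gained ['H305N', 'H865D'] -> total ['H305N', 'H865D', 'K687H']
Mutations(Delta) = ['H305N', 'H865D', 'K687H']
Accumulating mutations along path to Gamma:
  At Kappa: gained [] -> total []
  At Gamma: gained ['K687H'] -> total ['K687H']
Mutations(Gamma) = ['K687H']
Intersection: ['H305N', 'H865D', 'K687H'] ∩ ['K687H'] = ['K687H']

Answer: K687H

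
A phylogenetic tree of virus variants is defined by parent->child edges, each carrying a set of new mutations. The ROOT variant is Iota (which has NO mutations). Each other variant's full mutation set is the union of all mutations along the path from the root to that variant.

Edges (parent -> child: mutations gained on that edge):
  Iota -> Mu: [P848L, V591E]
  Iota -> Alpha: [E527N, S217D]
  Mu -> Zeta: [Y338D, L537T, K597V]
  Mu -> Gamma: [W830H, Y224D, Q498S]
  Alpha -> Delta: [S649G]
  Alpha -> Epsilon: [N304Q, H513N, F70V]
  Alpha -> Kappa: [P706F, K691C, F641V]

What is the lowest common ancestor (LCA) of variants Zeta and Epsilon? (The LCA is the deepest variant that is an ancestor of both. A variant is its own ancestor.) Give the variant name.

Path from root to Zeta: Iota -> Mu -> Zeta
  ancestors of Zeta: {Iota, Mu, Zeta}
Path from root to Epsilon: Iota -> Alpha -> Epsilon
  ancestors of Epsilon: {Iota, Alpha, Epsilon}
Common ancestors: {Iota}
Walk up from Epsilon: Epsilon (not in ancestors of Zeta), Alpha (not in ancestors of Zeta), Iota (in ancestors of Zeta)
Deepest common ancestor (LCA) = Iota

Answer: Iota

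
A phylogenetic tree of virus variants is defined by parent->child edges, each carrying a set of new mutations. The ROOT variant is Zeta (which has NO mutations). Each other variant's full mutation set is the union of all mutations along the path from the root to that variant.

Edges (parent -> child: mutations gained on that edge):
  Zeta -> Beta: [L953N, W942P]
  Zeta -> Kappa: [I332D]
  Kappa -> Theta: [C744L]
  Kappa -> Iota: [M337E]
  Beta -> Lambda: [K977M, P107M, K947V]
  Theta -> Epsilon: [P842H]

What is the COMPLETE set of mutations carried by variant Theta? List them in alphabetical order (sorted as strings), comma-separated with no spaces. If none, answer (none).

At Zeta: gained [] -> total []
At Kappa: gained ['I332D'] -> total ['I332D']
At Theta: gained ['C744L'] -> total ['C744L', 'I332D']

Answer: C744L,I332D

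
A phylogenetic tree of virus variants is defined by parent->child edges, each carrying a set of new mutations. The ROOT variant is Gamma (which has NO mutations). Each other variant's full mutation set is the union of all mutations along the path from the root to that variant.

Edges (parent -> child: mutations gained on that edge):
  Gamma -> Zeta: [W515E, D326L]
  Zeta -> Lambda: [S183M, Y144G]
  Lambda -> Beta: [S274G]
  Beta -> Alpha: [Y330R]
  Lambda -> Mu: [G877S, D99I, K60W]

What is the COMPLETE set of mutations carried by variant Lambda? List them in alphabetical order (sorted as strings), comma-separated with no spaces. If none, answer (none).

Answer: D326L,S183M,W515E,Y144G

Derivation:
At Gamma: gained [] -> total []
At Zeta: gained ['W515E', 'D326L'] -> total ['D326L', 'W515E']
At Lambda: gained ['S183M', 'Y144G'] -> total ['D326L', 'S183M', 'W515E', 'Y144G']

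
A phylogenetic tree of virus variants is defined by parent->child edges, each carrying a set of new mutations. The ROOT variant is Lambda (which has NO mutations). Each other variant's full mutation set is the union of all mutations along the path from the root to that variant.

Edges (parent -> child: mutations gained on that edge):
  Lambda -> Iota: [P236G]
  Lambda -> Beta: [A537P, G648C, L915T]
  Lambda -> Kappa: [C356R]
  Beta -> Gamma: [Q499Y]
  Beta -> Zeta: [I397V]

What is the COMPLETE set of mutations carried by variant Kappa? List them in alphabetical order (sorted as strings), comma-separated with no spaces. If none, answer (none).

Answer: C356R

Derivation:
At Lambda: gained [] -> total []
At Kappa: gained ['C356R'] -> total ['C356R']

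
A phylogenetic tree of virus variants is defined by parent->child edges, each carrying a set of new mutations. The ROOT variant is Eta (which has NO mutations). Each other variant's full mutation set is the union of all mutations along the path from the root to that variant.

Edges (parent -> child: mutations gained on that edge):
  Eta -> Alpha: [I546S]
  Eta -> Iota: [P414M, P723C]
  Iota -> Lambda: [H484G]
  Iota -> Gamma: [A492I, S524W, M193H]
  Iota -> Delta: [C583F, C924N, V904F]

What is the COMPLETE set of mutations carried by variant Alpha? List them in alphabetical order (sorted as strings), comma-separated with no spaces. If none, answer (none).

At Eta: gained [] -> total []
At Alpha: gained ['I546S'] -> total ['I546S']

Answer: I546S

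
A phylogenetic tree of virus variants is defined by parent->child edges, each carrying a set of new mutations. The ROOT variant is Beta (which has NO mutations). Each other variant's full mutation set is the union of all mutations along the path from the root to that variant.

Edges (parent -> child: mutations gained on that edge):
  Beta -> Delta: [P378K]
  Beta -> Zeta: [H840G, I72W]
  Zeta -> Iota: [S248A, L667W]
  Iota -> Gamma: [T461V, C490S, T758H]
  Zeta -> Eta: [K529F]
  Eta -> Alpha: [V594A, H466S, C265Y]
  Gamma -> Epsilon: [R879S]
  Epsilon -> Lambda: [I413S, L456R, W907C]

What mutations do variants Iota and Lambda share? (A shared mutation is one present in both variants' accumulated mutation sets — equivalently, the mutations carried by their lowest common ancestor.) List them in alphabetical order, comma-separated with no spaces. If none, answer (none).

Accumulating mutations along path to Iota:
  At Beta: gained [] -> total []
  At Zeta: gained ['H840G', 'I72W'] -> total ['H840G', 'I72W']
  At Iota: gained ['S248A', 'L667W'] -> total ['H840G', 'I72W', 'L667W', 'S248A']
Mutations(Iota) = ['H840G', 'I72W', 'L667W', 'S248A']
Accumulating mutations along path to Lambda:
  At Beta: gained [] -> total []
  At Zeta: gained ['H840G', 'I72W'] -> total ['H840G', 'I72W']
  At Iota: gained ['S248A', 'L667W'] -> total ['H840G', 'I72W', 'L667W', 'S248A']
  At Gamma: gained ['T461V', 'C490S', 'T758H'] -> total ['C490S', 'H840G', 'I72W', 'L667W', 'S248A', 'T461V', 'T758H']
  At Epsilon: gained ['R879S'] -> total ['C490S', 'H840G', 'I72W', 'L667W', 'R879S', 'S248A', 'T461V', 'T758H']
  At Lambda: gained ['I413S', 'L456R', 'W907C'] -> total ['C490S', 'H840G', 'I413S', 'I72W', 'L456R', 'L667W', 'R879S', 'S248A', 'T461V', 'T758H', 'W907C']
Mutations(Lambda) = ['C490S', 'H840G', 'I413S', 'I72W', 'L456R', 'L667W', 'R879S', 'S248A', 'T461V', 'T758H', 'W907C']
Intersection: ['H840G', 'I72W', 'L667W', 'S248A'] ∩ ['C490S', 'H840G', 'I413S', 'I72W', 'L456R', 'L667W', 'R879S', 'S248A', 'T461V', 'T758H', 'W907C'] = ['H840G', 'I72W', 'L667W', 'S248A']

Answer: H840G,I72W,L667W,S248A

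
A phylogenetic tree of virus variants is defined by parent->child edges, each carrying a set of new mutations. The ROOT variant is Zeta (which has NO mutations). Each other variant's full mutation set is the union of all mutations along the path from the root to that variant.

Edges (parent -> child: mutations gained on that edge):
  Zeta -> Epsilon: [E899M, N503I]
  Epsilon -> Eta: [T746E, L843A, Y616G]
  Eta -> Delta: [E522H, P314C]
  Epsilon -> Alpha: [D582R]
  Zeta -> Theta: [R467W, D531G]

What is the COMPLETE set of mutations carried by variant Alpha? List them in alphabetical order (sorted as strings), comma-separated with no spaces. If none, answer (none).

At Zeta: gained [] -> total []
At Epsilon: gained ['E899M', 'N503I'] -> total ['E899M', 'N503I']
At Alpha: gained ['D582R'] -> total ['D582R', 'E899M', 'N503I']

Answer: D582R,E899M,N503I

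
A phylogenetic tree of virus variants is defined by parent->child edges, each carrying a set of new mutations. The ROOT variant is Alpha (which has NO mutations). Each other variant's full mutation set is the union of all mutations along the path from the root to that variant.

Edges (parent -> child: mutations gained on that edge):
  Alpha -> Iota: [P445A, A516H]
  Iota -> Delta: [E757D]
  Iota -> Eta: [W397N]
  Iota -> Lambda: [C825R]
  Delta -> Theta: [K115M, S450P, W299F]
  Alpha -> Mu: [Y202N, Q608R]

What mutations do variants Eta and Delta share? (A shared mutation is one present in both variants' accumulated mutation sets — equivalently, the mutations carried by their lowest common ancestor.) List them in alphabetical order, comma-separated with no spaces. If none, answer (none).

Answer: A516H,P445A

Derivation:
Accumulating mutations along path to Eta:
  At Alpha: gained [] -> total []
  At Iota: gained ['P445A', 'A516H'] -> total ['A516H', 'P445A']
  At Eta: gained ['W397N'] -> total ['A516H', 'P445A', 'W397N']
Mutations(Eta) = ['A516H', 'P445A', 'W397N']
Accumulating mutations along path to Delta:
  At Alpha: gained [] -> total []
  At Iota: gained ['P445A', 'A516H'] -> total ['A516H', 'P445A']
  At Delta: gained ['E757D'] -> total ['A516H', 'E757D', 'P445A']
Mutations(Delta) = ['A516H', 'E757D', 'P445A']
Intersection: ['A516H', 'P445A', 'W397N'] ∩ ['A516H', 'E757D', 'P445A'] = ['A516H', 'P445A']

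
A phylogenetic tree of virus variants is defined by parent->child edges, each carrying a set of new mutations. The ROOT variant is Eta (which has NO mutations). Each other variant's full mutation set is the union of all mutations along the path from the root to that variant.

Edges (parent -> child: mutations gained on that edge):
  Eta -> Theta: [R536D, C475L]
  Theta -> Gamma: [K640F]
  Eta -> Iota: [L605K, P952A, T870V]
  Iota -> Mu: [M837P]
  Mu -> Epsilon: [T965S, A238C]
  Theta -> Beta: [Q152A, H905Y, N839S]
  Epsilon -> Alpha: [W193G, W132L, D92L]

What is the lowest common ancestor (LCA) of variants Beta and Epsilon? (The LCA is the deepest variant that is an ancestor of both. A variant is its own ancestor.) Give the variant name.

Path from root to Beta: Eta -> Theta -> Beta
  ancestors of Beta: {Eta, Theta, Beta}
Path from root to Epsilon: Eta -> Iota -> Mu -> Epsilon
  ancestors of Epsilon: {Eta, Iota, Mu, Epsilon}
Common ancestors: {Eta}
Walk up from Epsilon: Epsilon (not in ancestors of Beta), Mu (not in ancestors of Beta), Iota (not in ancestors of Beta), Eta (in ancestors of Beta)
Deepest common ancestor (LCA) = Eta

Answer: Eta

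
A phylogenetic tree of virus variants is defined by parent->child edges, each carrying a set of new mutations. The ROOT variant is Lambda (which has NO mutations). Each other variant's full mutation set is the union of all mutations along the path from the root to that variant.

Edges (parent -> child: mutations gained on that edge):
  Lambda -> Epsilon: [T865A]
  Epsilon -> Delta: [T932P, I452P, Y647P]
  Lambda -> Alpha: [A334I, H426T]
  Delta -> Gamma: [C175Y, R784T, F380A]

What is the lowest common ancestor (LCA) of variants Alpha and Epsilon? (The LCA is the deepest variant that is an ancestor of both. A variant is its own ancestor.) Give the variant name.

Answer: Lambda

Derivation:
Path from root to Alpha: Lambda -> Alpha
  ancestors of Alpha: {Lambda, Alpha}
Path from root to Epsilon: Lambda -> Epsilon
  ancestors of Epsilon: {Lambda, Epsilon}
Common ancestors: {Lambda}
Walk up from Epsilon: Epsilon (not in ancestors of Alpha), Lambda (in ancestors of Alpha)
Deepest common ancestor (LCA) = Lambda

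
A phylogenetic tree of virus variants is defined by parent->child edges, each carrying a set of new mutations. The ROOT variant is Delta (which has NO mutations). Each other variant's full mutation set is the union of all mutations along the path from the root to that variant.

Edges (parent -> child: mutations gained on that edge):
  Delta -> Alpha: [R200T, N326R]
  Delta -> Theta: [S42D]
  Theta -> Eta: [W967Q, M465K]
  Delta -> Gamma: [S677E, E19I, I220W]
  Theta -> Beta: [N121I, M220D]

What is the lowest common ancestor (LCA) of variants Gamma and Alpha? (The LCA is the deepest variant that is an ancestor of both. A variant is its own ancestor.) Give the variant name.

Path from root to Gamma: Delta -> Gamma
  ancestors of Gamma: {Delta, Gamma}
Path from root to Alpha: Delta -> Alpha
  ancestors of Alpha: {Delta, Alpha}
Common ancestors: {Delta}
Walk up from Alpha: Alpha (not in ancestors of Gamma), Delta (in ancestors of Gamma)
Deepest common ancestor (LCA) = Delta

Answer: Delta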